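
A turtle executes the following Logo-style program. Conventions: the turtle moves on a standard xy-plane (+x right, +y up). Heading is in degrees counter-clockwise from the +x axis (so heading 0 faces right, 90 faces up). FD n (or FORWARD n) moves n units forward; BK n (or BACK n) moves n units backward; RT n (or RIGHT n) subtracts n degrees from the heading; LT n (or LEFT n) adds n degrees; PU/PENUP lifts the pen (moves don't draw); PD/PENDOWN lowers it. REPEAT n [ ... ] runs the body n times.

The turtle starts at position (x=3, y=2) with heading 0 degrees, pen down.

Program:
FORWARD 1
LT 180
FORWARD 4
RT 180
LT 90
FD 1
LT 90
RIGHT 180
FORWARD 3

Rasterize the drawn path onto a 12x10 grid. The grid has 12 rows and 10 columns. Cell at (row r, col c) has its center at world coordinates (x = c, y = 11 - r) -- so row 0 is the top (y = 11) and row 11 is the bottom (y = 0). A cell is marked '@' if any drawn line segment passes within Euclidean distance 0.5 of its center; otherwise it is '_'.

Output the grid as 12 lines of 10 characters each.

Answer: __________
__________
__________
__________
__________
__________
__________
__________
@@@@______
@@@@@_____
__________
__________

Derivation:
Segment 0: (3,2) -> (4,2)
Segment 1: (4,2) -> (0,2)
Segment 2: (0,2) -> (0,3)
Segment 3: (0,3) -> (3,3)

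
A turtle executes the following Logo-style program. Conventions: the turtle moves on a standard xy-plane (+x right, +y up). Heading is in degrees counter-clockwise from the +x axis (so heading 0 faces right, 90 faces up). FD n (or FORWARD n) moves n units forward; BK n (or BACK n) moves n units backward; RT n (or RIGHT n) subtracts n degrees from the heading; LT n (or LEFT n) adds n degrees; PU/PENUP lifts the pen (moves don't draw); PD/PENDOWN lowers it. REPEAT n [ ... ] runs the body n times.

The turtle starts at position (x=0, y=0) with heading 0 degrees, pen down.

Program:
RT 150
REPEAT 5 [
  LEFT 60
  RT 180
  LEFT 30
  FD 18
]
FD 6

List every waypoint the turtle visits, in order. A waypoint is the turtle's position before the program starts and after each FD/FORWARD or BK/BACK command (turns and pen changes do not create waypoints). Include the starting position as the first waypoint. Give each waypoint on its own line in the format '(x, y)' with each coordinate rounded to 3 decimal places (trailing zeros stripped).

Answer: (0, 0)
(-9, 15.588)
(6.588, 24.588)
(15.588, 9)
(0, 0)
(-9, 15.588)
(-12, 20.785)

Derivation:
Executing turtle program step by step:
Start: pos=(0,0), heading=0, pen down
RT 150: heading 0 -> 210
REPEAT 5 [
  -- iteration 1/5 --
  LT 60: heading 210 -> 270
  RT 180: heading 270 -> 90
  LT 30: heading 90 -> 120
  FD 18: (0,0) -> (-9,15.588) [heading=120, draw]
  -- iteration 2/5 --
  LT 60: heading 120 -> 180
  RT 180: heading 180 -> 0
  LT 30: heading 0 -> 30
  FD 18: (-9,15.588) -> (6.588,24.588) [heading=30, draw]
  -- iteration 3/5 --
  LT 60: heading 30 -> 90
  RT 180: heading 90 -> 270
  LT 30: heading 270 -> 300
  FD 18: (6.588,24.588) -> (15.588,9) [heading=300, draw]
  -- iteration 4/5 --
  LT 60: heading 300 -> 0
  RT 180: heading 0 -> 180
  LT 30: heading 180 -> 210
  FD 18: (15.588,9) -> (0,0) [heading=210, draw]
  -- iteration 5/5 --
  LT 60: heading 210 -> 270
  RT 180: heading 270 -> 90
  LT 30: heading 90 -> 120
  FD 18: (0,0) -> (-9,15.588) [heading=120, draw]
]
FD 6: (-9,15.588) -> (-12,20.785) [heading=120, draw]
Final: pos=(-12,20.785), heading=120, 6 segment(s) drawn
Waypoints (7 total):
(0, 0)
(-9, 15.588)
(6.588, 24.588)
(15.588, 9)
(0, 0)
(-9, 15.588)
(-12, 20.785)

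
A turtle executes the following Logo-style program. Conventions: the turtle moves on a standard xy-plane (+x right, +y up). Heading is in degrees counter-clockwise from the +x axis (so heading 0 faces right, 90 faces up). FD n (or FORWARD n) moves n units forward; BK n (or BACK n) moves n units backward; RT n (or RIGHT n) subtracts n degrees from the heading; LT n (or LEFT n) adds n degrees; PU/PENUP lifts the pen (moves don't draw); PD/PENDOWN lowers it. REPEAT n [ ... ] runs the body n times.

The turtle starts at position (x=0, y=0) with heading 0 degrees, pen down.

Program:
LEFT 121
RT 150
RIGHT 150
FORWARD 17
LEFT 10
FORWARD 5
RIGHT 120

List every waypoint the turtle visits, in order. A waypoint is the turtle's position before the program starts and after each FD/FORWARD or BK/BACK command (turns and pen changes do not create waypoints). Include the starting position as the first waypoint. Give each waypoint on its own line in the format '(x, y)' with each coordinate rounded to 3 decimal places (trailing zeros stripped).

Executing turtle program step by step:
Start: pos=(0,0), heading=0, pen down
LT 121: heading 0 -> 121
RT 150: heading 121 -> 331
RT 150: heading 331 -> 181
FD 17: (0,0) -> (-16.997,-0.297) [heading=181, draw]
LT 10: heading 181 -> 191
FD 5: (-16.997,-0.297) -> (-21.906,-1.251) [heading=191, draw]
RT 120: heading 191 -> 71
Final: pos=(-21.906,-1.251), heading=71, 2 segment(s) drawn
Waypoints (3 total):
(0, 0)
(-16.997, -0.297)
(-21.906, -1.251)

Answer: (0, 0)
(-16.997, -0.297)
(-21.906, -1.251)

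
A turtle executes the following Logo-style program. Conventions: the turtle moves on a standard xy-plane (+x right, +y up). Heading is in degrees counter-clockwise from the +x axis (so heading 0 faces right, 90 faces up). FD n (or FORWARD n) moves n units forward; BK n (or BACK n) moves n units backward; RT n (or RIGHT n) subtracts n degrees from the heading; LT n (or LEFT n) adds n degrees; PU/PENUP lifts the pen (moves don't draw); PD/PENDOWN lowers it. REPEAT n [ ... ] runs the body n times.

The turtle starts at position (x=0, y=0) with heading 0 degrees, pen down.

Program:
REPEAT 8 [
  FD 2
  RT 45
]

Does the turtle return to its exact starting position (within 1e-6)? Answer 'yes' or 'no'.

Answer: yes

Derivation:
Executing turtle program step by step:
Start: pos=(0,0), heading=0, pen down
REPEAT 8 [
  -- iteration 1/8 --
  FD 2: (0,0) -> (2,0) [heading=0, draw]
  RT 45: heading 0 -> 315
  -- iteration 2/8 --
  FD 2: (2,0) -> (3.414,-1.414) [heading=315, draw]
  RT 45: heading 315 -> 270
  -- iteration 3/8 --
  FD 2: (3.414,-1.414) -> (3.414,-3.414) [heading=270, draw]
  RT 45: heading 270 -> 225
  -- iteration 4/8 --
  FD 2: (3.414,-3.414) -> (2,-4.828) [heading=225, draw]
  RT 45: heading 225 -> 180
  -- iteration 5/8 --
  FD 2: (2,-4.828) -> (0,-4.828) [heading=180, draw]
  RT 45: heading 180 -> 135
  -- iteration 6/8 --
  FD 2: (0,-4.828) -> (-1.414,-3.414) [heading=135, draw]
  RT 45: heading 135 -> 90
  -- iteration 7/8 --
  FD 2: (-1.414,-3.414) -> (-1.414,-1.414) [heading=90, draw]
  RT 45: heading 90 -> 45
  -- iteration 8/8 --
  FD 2: (-1.414,-1.414) -> (0,0) [heading=45, draw]
  RT 45: heading 45 -> 0
]
Final: pos=(0,0), heading=0, 8 segment(s) drawn

Start position: (0, 0)
Final position: (0, 0)
Distance = 0; < 1e-6 -> CLOSED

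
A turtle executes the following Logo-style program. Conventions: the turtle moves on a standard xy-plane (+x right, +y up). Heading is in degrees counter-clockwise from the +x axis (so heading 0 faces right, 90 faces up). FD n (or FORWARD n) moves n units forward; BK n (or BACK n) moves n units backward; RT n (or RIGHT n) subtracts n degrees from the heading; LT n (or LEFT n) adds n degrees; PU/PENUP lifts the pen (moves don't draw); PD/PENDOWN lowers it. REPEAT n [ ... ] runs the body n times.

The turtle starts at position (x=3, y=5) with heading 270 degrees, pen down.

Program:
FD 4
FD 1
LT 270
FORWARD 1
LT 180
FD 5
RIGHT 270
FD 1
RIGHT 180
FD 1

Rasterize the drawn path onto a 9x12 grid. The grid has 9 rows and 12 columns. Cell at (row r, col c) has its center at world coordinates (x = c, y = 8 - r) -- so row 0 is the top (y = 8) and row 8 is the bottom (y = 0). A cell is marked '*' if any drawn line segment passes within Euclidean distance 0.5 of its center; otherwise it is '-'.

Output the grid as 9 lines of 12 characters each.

Answer: ------------
------------
------------
---*--------
---*--------
---*--------
---*--------
---*---*----
--******----

Derivation:
Segment 0: (3,5) -> (3,1)
Segment 1: (3,1) -> (3,0)
Segment 2: (3,0) -> (2,0)
Segment 3: (2,0) -> (7,-0)
Segment 4: (7,-0) -> (7,1)
Segment 5: (7,1) -> (7,-0)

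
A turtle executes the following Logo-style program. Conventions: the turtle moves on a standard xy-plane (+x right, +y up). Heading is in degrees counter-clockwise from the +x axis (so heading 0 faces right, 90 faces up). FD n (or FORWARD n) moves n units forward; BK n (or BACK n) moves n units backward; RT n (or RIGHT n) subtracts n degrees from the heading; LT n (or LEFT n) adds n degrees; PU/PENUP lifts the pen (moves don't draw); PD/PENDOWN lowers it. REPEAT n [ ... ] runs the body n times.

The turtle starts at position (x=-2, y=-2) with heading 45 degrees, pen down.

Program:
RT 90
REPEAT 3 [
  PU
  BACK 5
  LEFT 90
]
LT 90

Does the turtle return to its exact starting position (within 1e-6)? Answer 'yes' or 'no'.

Answer: no

Derivation:
Executing turtle program step by step:
Start: pos=(-2,-2), heading=45, pen down
RT 90: heading 45 -> 315
REPEAT 3 [
  -- iteration 1/3 --
  PU: pen up
  BK 5: (-2,-2) -> (-5.536,1.536) [heading=315, move]
  LT 90: heading 315 -> 45
  -- iteration 2/3 --
  PU: pen up
  BK 5: (-5.536,1.536) -> (-9.071,-2) [heading=45, move]
  LT 90: heading 45 -> 135
  -- iteration 3/3 --
  PU: pen up
  BK 5: (-9.071,-2) -> (-5.536,-5.536) [heading=135, move]
  LT 90: heading 135 -> 225
]
LT 90: heading 225 -> 315
Final: pos=(-5.536,-5.536), heading=315, 0 segment(s) drawn

Start position: (-2, -2)
Final position: (-5.536, -5.536)
Distance = 5; >= 1e-6 -> NOT closed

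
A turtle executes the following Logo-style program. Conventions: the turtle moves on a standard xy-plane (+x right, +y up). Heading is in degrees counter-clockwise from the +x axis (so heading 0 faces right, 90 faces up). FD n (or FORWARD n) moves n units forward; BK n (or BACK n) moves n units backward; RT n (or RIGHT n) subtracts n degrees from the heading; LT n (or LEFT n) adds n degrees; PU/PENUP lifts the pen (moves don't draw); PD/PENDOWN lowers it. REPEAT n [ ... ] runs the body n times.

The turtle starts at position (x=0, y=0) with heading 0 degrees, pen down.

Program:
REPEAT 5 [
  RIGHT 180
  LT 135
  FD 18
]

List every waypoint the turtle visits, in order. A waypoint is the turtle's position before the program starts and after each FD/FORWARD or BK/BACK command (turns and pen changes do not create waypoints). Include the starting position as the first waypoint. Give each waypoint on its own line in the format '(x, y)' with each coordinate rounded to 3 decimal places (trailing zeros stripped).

Executing turtle program step by step:
Start: pos=(0,0), heading=0, pen down
REPEAT 5 [
  -- iteration 1/5 --
  RT 180: heading 0 -> 180
  LT 135: heading 180 -> 315
  FD 18: (0,0) -> (12.728,-12.728) [heading=315, draw]
  -- iteration 2/5 --
  RT 180: heading 315 -> 135
  LT 135: heading 135 -> 270
  FD 18: (12.728,-12.728) -> (12.728,-30.728) [heading=270, draw]
  -- iteration 3/5 --
  RT 180: heading 270 -> 90
  LT 135: heading 90 -> 225
  FD 18: (12.728,-30.728) -> (0,-43.456) [heading=225, draw]
  -- iteration 4/5 --
  RT 180: heading 225 -> 45
  LT 135: heading 45 -> 180
  FD 18: (0,-43.456) -> (-18,-43.456) [heading=180, draw]
  -- iteration 5/5 --
  RT 180: heading 180 -> 0
  LT 135: heading 0 -> 135
  FD 18: (-18,-43.456) -> (-30.728,-30.728) [heading=135, draw]
]
Final: pos=(-30.728,-30.728), heading=135, 5 segment(s) drawn
Waypoints (6 total):
(0, 0)
(12.728, -12.728)
(12.728, -30.728)
(0, -43.456)
(-18, -43.456)
(-30.728, -30.728)

Answer: (0, 0)
(12.728, -12.728)
(12.728, -30.728)
(0, -43.456)
(-18, -43.456)
(-30.728, -30.728)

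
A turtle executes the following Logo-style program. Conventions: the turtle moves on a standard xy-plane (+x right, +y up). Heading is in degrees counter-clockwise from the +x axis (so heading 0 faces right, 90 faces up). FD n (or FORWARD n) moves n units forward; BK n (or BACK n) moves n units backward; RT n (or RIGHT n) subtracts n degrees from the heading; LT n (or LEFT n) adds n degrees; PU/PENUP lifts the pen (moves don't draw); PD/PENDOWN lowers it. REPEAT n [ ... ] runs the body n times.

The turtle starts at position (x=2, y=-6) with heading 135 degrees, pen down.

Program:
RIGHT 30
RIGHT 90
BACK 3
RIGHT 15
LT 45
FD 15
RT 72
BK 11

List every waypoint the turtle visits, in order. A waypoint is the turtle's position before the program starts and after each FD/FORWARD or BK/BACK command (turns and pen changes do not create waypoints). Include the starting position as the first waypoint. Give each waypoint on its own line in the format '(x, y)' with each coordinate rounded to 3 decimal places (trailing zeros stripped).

Executing turtle program step by step:
Start: pos=(2,-6), heading=135, pen down
RT 30: heading 135 -> 105
RT 90: heading 105 -> 15
BK 3: (2,-6) -> (-0.898,-6.776) [heading=15, draw]
RT 15: heading 15 -> 0
LT 45: heading 0 -> 45
FD 15: (-0.898,-6.776) -> (9.709,3.83) [heading=45, draw]
RT 72: heading 45 -> 333
BK 11: (9.709,3.83) -> (-0.092,8.824) [heading=333, draw]
Final: pos=(-0.092,8.824), heading=333, 3 segment(s) drawn
Waypoints (4 total):
(2, -6)
(-0.898, -6.776)
(9.709, 3.83)
(-0.092, 8.824)

Answer: (2, -6)
(-0.898, -6.776)
(9.709, 3.83)
(-0.092, 8.824)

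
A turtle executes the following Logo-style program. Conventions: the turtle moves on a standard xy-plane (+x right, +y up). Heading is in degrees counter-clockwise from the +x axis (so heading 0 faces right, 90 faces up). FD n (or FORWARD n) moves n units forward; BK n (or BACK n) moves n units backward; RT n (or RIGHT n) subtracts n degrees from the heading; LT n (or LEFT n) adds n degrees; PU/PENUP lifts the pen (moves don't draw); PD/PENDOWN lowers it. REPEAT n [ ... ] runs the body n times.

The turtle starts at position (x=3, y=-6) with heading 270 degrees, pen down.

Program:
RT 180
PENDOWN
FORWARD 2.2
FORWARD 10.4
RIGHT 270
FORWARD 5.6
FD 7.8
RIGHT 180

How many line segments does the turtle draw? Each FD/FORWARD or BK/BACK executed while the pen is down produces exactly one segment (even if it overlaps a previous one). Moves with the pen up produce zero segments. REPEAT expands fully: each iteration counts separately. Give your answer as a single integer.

Executing turtle program step by step:
Start: pos=(3,-6), heading=270, pen down
RT 180: heading 270 -> 90
PD: pen down
FD 2.2: (3,-6) -> (3,-3.8) [heading=90, draw]
FD 10.4: (3,-3.8) -> (3,6.6) [heading=90, draw]
RT 270: heading 90 -> 180
FD 5.6: (3,6.6) -> (-2.6,6.6) [heading=180, draw]
FD 7.8: (-2.6,6.6) -> (-10.4,6.6) [heading=180, draw]
RT 180: heading 180 -> 0
Final: pos=(-10.4,6.6), heading=0, 4 segment(s) drawn
Segments drawn: 4

Answer: 4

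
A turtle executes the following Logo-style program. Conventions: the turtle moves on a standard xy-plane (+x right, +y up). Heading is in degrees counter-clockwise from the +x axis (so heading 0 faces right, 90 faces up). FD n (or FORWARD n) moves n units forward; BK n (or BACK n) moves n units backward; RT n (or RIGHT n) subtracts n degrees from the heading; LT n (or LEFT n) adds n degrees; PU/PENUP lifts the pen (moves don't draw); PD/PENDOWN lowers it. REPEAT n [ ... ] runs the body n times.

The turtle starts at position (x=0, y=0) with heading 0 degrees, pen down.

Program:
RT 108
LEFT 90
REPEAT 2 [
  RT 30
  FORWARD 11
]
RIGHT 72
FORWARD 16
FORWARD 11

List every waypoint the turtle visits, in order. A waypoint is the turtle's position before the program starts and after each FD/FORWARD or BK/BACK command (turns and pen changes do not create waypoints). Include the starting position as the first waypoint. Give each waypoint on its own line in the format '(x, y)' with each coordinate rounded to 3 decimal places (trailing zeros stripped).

Answer: (0, 0)
(7.36, -8.175)
(9.647, -18.934)
(-4.209, -26.934)
(-13.735, -32.434)

Derivation:
Executing turtle program step by step:
Start: pos=(0,0), heading=0, pen down
RT 108: heading 0 -> 252
LT 90: heading 252 -> 342
REPEAT 2 [
  -- iteration 1/2 --
  RT 30: heading 342 -> 312
  FD 11: (0,0) -> (7.36,-8.175) [heading=312, draw]
  -- iteration 2/2 --
  RT 30: heading 312 -> 282
  FD 11: (7.36,-8.175) -> (9.647,-18.934) [heading=282, draw]
]
RT 72: heading 282 -> 210
FD 16: (9.647,-18.934) -> (-4.209,-26.934) [heading=210, draw]
FD 11: (-4.209,-26.934) -> (-13.735,-32.434) [heading=210, draw]
Final: pos=(-13.735,-32.434), heading=210, 4 segment(s) drawn
Waypoints (5 total):
(0, 0)
(7.36, -8.175)
(9.647, -18.934)
(-4.209, -26.934)
(-13.735, -32.434)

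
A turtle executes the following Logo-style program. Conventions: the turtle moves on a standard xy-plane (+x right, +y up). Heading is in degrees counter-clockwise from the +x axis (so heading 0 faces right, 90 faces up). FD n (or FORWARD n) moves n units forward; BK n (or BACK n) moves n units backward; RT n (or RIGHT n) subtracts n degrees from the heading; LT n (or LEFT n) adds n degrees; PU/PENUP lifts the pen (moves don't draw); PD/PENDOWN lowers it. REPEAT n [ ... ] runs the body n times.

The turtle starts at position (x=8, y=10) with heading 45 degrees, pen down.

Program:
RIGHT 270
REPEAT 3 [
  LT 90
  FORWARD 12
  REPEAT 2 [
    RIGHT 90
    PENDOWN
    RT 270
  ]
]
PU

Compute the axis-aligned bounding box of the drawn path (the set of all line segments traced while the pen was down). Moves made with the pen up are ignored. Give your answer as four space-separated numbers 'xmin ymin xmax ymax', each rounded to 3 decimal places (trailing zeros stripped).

Answer: -0.485 -6.971 16.485 10

Derivation:
Executing turtle program step by step:
Start: pos=(8,10), heading=45, pen down
RT 270: heading 45 -> 135
REPEAT 3 [
  -- iteration 1/3 --
  LT 90: heading 135 -> 225
  FD 12: (8,10) -> (-0.485,1.515) [heading=225, draw]
  REPEAT 2 [
    -- iteration 1/2 --
    RT 90: heading 225 -> 135
    PD: pen down
    RT 270: heading 135 -> 225
    -- iteration 2/2 --
    RT 90: heading 225 -> 135
    PD: pen down
    RT 270: heading 135 -> 225
  ]
  -- iteration 2/3 --
  LT 90: heading 225 -> 315
  FD 12: (-0.485,1.515) -> (8,-6.971) [heading=315, draw]
  REPEAT 2 [
    -- iteration 1/2 --
    RT 90: heading 315 -> 225
    PD: pen down
    RT 270: heading 225 -> 315
    -- iteration 2/2 --
    RT 90: heading 315 -> 225
    PD: pen down
    RT 270: heading 225 -> 315
  ]
  -- iteration 3/3 --
  LT 90: heading 315 -> 45
  FD 12: (8,-6.971) -> (16.485,1.515) [heading=45, draw]
  REPEAT 2 [
    -- iteration 1/2 --
    RT 90: heading 45 -> 315
    PD: pen down
    RT 270: heading 315 -> 45
    -- iteration 2/2 --
    RT 90: heading 45 -> 315
    PD: pen down
    RT 270: heading 315 -> 45
  ]
]
PU: pen up
Final: pos=(16.485,1.515), heading=45, 3 segment(s) drawn

Segment endpoints: x in {-0.485, 8, 8, 16.485}, y in {-6.971, 1.515, 1.515, 10}
xmin=-0.485, ymin=-6.971, xmax=16.485, ymax=10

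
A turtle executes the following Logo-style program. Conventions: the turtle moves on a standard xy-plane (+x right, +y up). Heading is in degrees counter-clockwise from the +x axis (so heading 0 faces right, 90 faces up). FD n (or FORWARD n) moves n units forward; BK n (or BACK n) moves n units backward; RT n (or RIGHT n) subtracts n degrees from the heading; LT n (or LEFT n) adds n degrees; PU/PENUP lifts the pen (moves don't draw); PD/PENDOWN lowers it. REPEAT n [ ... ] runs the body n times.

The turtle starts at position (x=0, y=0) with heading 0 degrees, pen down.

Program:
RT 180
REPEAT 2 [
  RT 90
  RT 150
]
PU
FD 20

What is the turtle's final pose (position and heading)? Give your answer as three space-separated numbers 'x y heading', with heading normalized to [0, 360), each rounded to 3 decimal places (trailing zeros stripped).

Executing turtle program step by step:
Start: pos=(0,0), heading=0, pen down
RT 180: heading 0 -> 180
REPEAT 2 [
  -- iteration 1/2 --
  RT 90: heading 180 -> 90
  RT 150: heading 90 -> 300
  -- iteration 2/2 --
  RT 90: heading 300 -> 210
  RT 150: heading 210 -> 60
]
PU: pen up
FD 20: (0,0) -> (10,17.321) [heading=60, move]
Final: pos=(10,17.321), heading=60, 0 segment(s) drawn

Answer: 10 17.321 60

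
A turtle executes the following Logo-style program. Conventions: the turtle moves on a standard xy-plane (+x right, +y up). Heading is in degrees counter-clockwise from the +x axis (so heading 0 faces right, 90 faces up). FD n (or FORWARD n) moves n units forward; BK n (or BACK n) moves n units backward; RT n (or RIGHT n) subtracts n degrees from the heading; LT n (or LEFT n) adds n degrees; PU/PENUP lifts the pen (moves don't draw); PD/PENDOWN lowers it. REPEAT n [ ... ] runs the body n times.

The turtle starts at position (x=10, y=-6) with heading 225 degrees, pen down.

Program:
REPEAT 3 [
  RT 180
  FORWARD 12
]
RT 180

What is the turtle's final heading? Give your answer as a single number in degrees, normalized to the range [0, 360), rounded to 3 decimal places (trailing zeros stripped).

Answer: 225

Derivation:
Executing turtle program step by step:
Start: pos=(10,-6), heading=225, pen down
REPEAT 3 [
  -- iteration 1/3 --
  RT 180: heading 225 -> 45
  FD 12: (10,-6) -> (18.485,2.485) [heading=45, draw]
  -- iteration 2/3 --
  RT 180: heading 45 -> 225
  FD 12: (18.485,2.485) -> (10,-6) [heading=225, draw]
  -- iteration 3/3 --
  RT 180: heading 225 -> 45
  FD 12: (10,-6) -> (18.485,2.485) [heading=45, draw]
]
RT 180: heading 45 -> 225
Final: pos=(18.485,2.485), heading=225, 3 segment(s) drawn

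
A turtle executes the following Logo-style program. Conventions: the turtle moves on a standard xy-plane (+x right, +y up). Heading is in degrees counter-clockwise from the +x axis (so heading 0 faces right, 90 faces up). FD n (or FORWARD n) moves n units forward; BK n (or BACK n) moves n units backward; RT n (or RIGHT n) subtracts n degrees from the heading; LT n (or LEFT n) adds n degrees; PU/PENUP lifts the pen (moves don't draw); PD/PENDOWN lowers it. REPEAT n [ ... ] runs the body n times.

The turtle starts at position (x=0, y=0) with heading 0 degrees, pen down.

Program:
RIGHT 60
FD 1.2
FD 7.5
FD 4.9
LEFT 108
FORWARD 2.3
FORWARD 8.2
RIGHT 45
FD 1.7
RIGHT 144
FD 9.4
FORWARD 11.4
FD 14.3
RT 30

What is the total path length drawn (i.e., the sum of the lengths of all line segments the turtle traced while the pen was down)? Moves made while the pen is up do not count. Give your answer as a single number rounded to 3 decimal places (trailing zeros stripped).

Answer: 60.9

Derivation:
Executing turtle program step by step:
Start: pos=(0,0), heading=0, pen down
RT 60: heading 0 -> 300
FD 1.2: (0,0) -> (0.6,-1.039) [heading=300, draw]
FD 7.5: (0.6,-1.039) -> (4.35,-7.534) [heading=300, draw]
FD 4.9: (4.35,-7.534) -> (6.8,-11.778) [heading=300, draw]
LT 108: heading 300 -> 48
FD 2.3: (6.8,-11.778) -> (8.339,-10.069) [heading=48, draw]
FD 8.2: (8.339,-10.069) -> (13.826,-3.975) [heading=48, draw]
RT 45: heading 48 -> 3
FD 1.7: (13.826,-3.975) -> (15.524,-3.886) [heading=3, draw]
RT 144: heading 3 -> 219
FD 9.4: (15.524,-3.886) -> (8.218,-9.802) [heading=219, draw]
FD 11.4: (8.218,-9.802) -> (-0.641,-16.976) [heading=219, draw]
FD 14.3: (-0.641,-16.976) -> (-11.754,-25.975) [heading=219, draw]
RT 30: heading 219 -> 189
Final: pos=(-11.754,-25.975), heading=189, 9 segment(s) drawn

Segment lengths:
  seg 1: (0,0) -> (0.6,-1.039), length = 1.2
  seg 2: (0.6,-1.039) -> (4.35,-7.534), length = 7.5
  seg 3: (4.35,-7.534) -> (6.8,-11.778), length = 4.9
  seg 4: (6.8,-11.778) -> (8.339,-10.069), length = 2.3
  seg 5: (8.339,-10.069) -> (13.826,-3.975), length = 8.2
  seg 6: (13.826,-3.975) -> (15.524,-3.886), length = 1.7
  seg 7: (15.524,-3.886) -> (8.218,-9.802), length = 9.4
  seg 8: (8.218,-9.802) -> (-0.641,-16.976), length = 11.4
  seg 9: (-0.641,-16.976) -> (-11.754,-25.975), length = 14.3
Total = 60.9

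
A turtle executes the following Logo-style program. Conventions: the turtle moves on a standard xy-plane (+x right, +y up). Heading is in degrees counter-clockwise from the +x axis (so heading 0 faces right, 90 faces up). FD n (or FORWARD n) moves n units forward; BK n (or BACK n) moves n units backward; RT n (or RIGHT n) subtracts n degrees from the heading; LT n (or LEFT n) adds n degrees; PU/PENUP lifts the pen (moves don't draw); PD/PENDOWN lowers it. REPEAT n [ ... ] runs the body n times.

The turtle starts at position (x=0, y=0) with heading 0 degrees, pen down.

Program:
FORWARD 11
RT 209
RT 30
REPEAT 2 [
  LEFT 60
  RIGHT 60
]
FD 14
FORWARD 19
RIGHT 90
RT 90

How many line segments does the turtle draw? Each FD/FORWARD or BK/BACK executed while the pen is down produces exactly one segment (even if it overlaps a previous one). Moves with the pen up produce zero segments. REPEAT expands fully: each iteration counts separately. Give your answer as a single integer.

Answer: 3

Derivation:
Executing turtle program step by step:
Start: pos=(0,0), heading=0, pen down
FD 11: (0,0) -> (11,0) [heading=0, draw]
RT 209: heading 0 -> 151
RT 30: heading 151 -> 121
REPEAT 2 [
  -- iteration 1/2 --
  LT 60: heading 121 -> 181
  RT 60: heading 181 -> 121
  -- iteration 2/2 --
  LT 60: heading 121 -> 181
  RT 60: heading 181 -> 121
]
FD 14: (11,0) -> (3.789,12) [heading=121, draw]
FD 19: (3.789,12) -> (-5.996,28.287) [heading=121, draw]
RT 90: heading 121 -> 31
RT 90: heading 31 -> 301
Final: pos=(-5.996,28.287), heading=301, 3 segment(s) drawn
Segments drawn: 3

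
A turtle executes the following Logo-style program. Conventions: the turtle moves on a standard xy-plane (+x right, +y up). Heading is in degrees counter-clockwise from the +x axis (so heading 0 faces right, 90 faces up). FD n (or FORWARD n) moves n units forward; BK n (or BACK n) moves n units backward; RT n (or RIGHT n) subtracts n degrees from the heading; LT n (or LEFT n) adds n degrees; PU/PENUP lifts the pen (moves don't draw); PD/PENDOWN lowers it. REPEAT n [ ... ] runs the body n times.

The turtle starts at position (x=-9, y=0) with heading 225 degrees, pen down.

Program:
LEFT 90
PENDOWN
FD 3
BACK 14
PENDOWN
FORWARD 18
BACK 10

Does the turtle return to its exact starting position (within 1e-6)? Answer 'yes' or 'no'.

Executing turtle program step by step:
Start: pos=(-9,0), heading=225, pen down
LT 90: heading 225 -> 315
PD: pen down
FD 3: (-9,0) -> (-6.879,-2.121) [heading=315, draw]
BK 14: (-6.879,-2.121) -> (-16.778,7.778) [heading=315, draw]
PD: pen down
FD 18: (-16.778,7.778) -> (-4.05,-4.95) [heading=315, draw]
BK 10: (-4.05,-4.95) -> (-11.121,2.121) [heading=315, draw]
Final: pos=(-11.121,2.121), heading=315, 4 segment(s) drawn

Start position: (-9, 0)
Final position: (-11.121, 2.121)
Distance = 3; >= 1e-6 -> NOT closed

Answer: no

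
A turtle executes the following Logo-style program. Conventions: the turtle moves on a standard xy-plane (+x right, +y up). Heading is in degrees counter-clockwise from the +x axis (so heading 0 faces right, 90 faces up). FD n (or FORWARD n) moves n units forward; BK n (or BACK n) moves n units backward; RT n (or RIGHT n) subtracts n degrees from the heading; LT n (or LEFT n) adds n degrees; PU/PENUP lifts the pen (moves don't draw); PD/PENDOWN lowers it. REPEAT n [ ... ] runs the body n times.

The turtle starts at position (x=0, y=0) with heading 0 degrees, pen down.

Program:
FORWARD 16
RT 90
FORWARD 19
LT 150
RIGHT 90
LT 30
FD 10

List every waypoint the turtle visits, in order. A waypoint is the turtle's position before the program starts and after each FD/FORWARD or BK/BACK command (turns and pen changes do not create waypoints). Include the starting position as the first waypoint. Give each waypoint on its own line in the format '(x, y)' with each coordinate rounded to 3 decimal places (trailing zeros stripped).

Answer: (0, 0)
(16, 0)
(16, -19)
(26, -19)

Derivation:
Executing turtle program step by step:
Start: pos=(0,0), heading=0, pen down
FD 16: (0,0) -> (16,0) [heading=0, draw]
RT 90: heading 0 -> 270
FD 19: (16,0) -> (16,-19) [heading=270, draw]
LT 150: heading 270 -> 60
RT 90: heading 60 -> 330
LT 30: heading 330 -> 0
FD 10: (16,-19) -> (26,-19) [heading=0, draw]
Final: pos=(26,-19), heading=0, 3 segment(s) drawn
Waypoints (4 total):
(0, 0)
(16, 0)
(16, -19)
(26, -19)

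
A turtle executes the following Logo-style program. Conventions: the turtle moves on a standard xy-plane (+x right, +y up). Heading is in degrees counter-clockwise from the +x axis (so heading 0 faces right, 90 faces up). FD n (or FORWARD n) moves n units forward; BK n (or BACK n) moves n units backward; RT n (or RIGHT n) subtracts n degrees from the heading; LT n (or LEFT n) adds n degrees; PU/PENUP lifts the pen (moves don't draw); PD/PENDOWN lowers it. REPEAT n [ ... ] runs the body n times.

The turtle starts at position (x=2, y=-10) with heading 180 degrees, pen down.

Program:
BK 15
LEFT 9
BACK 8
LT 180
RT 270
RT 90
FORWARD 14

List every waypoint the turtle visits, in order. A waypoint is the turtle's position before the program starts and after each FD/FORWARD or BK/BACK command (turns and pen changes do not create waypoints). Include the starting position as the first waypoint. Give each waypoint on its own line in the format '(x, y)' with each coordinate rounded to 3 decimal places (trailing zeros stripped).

Executing turtle program step by step:
Start: pos=(2,-10), heading=180, pen down
BK 15: (2,-10) -> (17,-10) [heading=180, draw]
LT 9: heading 180 -> 189
BK 8: (17,-10) -> (24.902,-8.749) [heading=189, draw]
LT 180: heading 189 -> 9
RT 270: heading 9 -> 99
RT 90: heading 99 -> 9
FD 14: (24.902,-8.749) -> (38.729,-6.558) [heading=9, draw]
Final: pos=(38.729,-6.558), heading=9, 3 segment(s) drawn
Waypoints (4 total):
(2, -10)
(17, -10)
(24.902, -8.749)
(38.729, -6.558)

Answer: (2, -10)
(17, -10)
(24.902, -8.749)
(38.729, -6.558)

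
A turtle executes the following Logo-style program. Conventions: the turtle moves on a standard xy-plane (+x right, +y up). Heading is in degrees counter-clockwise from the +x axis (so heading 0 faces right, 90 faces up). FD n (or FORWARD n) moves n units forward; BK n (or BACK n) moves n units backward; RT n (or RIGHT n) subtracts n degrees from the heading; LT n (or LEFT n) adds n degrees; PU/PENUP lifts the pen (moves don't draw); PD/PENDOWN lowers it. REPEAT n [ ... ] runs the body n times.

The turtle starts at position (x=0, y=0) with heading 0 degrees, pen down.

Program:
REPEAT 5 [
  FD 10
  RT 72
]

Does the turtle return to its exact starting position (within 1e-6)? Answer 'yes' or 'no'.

Answer: yes

Derivation:
Executing turtle program step by step:
Start: pos=(0,0), heading=0, pen down
REPEAT 5 [
  -- iteration 1/5 --
  FD 10: (0,0) -> (10,0) [heading=0, draw]
  RT 72: heading 0 -> 288
  -- iteration 2/5 --
  FD 10: (10,0) -> (13.09,-9.511) [heading=288, draw]
  RT 72: heading 288 -> 216
  -- iteration 3/5 --
  FD 10: (13.09,-9.511) -> (5,-15.388) [heading=216, draw]
  RT 72: heading 216 -> 144
  -- iteration 4/5 --
  FD 10: (5,-15.388) -> (-3.09,-9.511) [heading=144, draw]
  RT 72: heading 144 -> 72
  -- iteration 5/5 --
  FD 10: (-3.09,-9.511) -> (0,0) [heading=72, draw]
  RT 72: heading 72 -> 0
]
Final: pos=(0,0), heading=0, 5 segment(s) drawn

Start position: (0, 0)
Final position: (0, 0)
Distance = 0; < 1e-6 -> CLOSED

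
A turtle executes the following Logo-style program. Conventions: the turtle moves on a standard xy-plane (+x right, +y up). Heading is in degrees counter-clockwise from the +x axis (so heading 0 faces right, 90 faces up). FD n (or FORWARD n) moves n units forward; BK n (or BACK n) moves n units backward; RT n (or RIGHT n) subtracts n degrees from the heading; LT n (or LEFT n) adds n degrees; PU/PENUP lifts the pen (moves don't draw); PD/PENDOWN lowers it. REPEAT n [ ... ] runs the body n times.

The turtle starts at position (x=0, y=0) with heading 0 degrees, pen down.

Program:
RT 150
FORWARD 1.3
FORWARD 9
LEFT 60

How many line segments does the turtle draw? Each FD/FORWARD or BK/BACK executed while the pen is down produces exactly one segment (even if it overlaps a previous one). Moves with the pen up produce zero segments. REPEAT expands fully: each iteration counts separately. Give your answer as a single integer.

Executing turtle program step by step:
Start: pos=(0,0), heading=0, pen down
RT 150: heading 0 -> 210
FD 1.3: (0,0) -> (-1.126,-0.65) [heading=210, draw]
FD 9: (-1.126,-0.65) -> (-8.92,-5.15) [heading=210, draw]
LT 60: heading 210 -> 270
Final: pos=(-8.92,-5.15), heading=270, 2 segment(s) drawn
Segments drawn: 2

Answer: 2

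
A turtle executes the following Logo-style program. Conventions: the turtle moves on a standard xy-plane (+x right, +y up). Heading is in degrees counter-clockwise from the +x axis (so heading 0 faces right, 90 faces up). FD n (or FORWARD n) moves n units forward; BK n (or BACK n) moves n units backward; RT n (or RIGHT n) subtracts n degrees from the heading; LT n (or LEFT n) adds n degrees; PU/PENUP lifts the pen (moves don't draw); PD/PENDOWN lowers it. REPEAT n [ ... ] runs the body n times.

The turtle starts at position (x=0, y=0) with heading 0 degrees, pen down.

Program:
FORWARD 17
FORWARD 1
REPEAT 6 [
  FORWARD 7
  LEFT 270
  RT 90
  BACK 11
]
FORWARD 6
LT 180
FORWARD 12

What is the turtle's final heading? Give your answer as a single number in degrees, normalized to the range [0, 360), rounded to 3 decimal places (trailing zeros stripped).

Answer: 180

Derivation:
Executing turtle program step by step:
Start: pos=(0,0), heading=0, pen down
FD 17: (0,0) -> (17,0) [heading=0, draw]
FD 1: (17,0) -> (18,0) [heading=0, draw]
REPEAT 6 [
  -- iteration 1/6 --
  FD 7: (18,0) -> (25,0) [heading=0, draw]
  LT 270: heading 0 -> 270
  RT 90: heading 270 -> 180
  BK 11: (25,0) -> (36,0) [heading=180, draw]
  -- iteration 2/6 --
  FD 7: (36,0) -> (29,0) [heading=180, draw]
  LT 270: heading 180 -> 90
  RT 90: heading 90 -> 0
  BK 11: (29,0) -> (18,0) [heading=0, draw]
  -- iteration 3/6 --
  FD 7: (18,0) -> (25,0) [heading=0, draw]
  LT 270: heading 0 -> 270
  RT 90: heading 270 -> 180
  BK 11: (25,0) -> (36,0) [heading=180, draw]
  -- iteration 4/6 --
  FD 7: (36,0) -> (29,0) [heading=180, draw]
  LT 270: heading 180 -> 90
  RT 90: heading 90 -> 0
  BK 11: (29,0) -> (18,0) [heading=0, draw]
  -- iteration 5/6 --
  FD 7: (18,0) -> (25,0) [heading=0, draw]
  LT 270: heading 0 -> 270
  RT 90: heading 270 -> 180
  BK 11: (25,0) -> (36,0) [heading=180, draw]
  -- iteration 6/6 --
  FD 7: (36,0) -> (29,0) [heading=180, draw]
  LT 270: heading 180 -> 90
  RT 90: heading 90 -> 0
  BK 11: (29,0) -> (18,0) [heading=0, draw]
]
FD 6: (18,0) -> (24,0) [heading=0, draw]
LT 180: heading 0 -> 180
FD 12: (24,0) -> (12,0) [heading=180, draw]
Final: pos=(12,0), heading=180, 16 segment(s) drawn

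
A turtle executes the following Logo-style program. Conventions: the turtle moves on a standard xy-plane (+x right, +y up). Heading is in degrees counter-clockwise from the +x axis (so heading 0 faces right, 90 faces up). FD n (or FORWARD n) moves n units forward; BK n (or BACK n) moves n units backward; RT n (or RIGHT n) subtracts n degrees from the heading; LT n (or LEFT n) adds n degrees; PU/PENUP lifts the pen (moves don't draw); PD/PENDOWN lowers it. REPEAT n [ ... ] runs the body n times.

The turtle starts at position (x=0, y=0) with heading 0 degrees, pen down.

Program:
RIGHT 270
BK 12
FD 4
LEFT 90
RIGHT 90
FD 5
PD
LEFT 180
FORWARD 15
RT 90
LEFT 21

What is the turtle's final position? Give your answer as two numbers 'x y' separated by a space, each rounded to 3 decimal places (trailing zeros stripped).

Executing turtle program step by step:
Start: pos=(0,0), heading=0, pen down
RT 270: heading 0 -> 90
BK 12: (0,0) -> (0,-12) [heading=90, draw]
FD 4: (0,-12) -> (0,-8) [heading=90, draw]
LT 90: heading 90 -> 180
RT 90: heading 180 -> 90
FD 5: (0,-8) -> (0,-3) [heading=90, draw]
PD: pen down
LT 180: heading 90 -> 270
FD 15: (0,-3) -> (0,-18) [heading=270, draw]
RT 90: heading 270 -> 180
LT 21: heading 180 -> 201
Final: pos=(0,-18), heading=201, 4 segment(s) drawn

Answer: 0 -18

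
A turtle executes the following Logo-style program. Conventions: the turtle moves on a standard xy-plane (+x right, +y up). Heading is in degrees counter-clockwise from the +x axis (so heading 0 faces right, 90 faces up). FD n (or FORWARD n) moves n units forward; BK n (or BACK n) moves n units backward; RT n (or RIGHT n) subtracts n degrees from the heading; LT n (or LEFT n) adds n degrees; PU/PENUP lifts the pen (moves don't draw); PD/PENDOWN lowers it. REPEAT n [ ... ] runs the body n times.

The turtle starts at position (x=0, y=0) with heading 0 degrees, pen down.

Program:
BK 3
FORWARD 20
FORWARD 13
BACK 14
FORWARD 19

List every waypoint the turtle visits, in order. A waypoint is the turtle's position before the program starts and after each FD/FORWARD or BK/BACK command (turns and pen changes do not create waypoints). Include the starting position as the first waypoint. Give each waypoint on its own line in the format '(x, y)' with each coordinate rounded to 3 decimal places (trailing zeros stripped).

Answer: (0, 0)
(-3, 0)
(17, 0)
(30, 0)
(16, 0)
(35, 0)

Derivation:
Executing turtle program step by step:
Start: pos=(0,0), heading=0, pen down
BK 3: (0,0) -> (-3,0) [heading=0, draw]
FD 20: (-3,0) -> (17,0) [heading=0, draw]
FD 13: (17,0) -> (30,0) [heading=0, draw]
BK 14: (30,0) -> (16,0) [heading=0, draw]
FD 19: (16,0) -> (35,0) [heading=0, draw]
Final: pos=(35,0), heading=0, 5 segment(s) drawn
Waypoints (6 total):
(0, 0)
(-3, 0)
(17, 0)
(30, 0)
(16, 0)
(35, 0)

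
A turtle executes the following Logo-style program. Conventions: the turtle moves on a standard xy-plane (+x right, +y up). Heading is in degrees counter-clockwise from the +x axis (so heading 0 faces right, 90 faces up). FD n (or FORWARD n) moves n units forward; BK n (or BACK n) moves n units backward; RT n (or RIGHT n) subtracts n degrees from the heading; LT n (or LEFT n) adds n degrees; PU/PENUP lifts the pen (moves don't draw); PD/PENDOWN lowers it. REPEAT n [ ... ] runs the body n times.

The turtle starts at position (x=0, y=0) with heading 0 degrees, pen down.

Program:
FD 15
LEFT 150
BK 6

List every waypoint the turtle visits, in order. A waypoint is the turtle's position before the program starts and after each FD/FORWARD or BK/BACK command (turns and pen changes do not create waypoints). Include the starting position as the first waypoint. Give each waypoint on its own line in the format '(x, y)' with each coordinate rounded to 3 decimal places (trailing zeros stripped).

Answer: (0, 0)
(15, 0)
(20.196, -3)

Derivation:
Executing turtle program step by step:
Start: pos=(0,0), heading=0, pen down
FD 15: (0,0) -> (15,0) [heading=0, draw]
LT 150: heading 0 -> 150
BK 6: (15,0) -> (20.196,-3) [heading=150, draw]
Final: pos=(20.196,-3), heading=150, 2 segment(s) drawn
Waypoints (3 total):
(0, 0)
(15, 0)
(20.196, -3)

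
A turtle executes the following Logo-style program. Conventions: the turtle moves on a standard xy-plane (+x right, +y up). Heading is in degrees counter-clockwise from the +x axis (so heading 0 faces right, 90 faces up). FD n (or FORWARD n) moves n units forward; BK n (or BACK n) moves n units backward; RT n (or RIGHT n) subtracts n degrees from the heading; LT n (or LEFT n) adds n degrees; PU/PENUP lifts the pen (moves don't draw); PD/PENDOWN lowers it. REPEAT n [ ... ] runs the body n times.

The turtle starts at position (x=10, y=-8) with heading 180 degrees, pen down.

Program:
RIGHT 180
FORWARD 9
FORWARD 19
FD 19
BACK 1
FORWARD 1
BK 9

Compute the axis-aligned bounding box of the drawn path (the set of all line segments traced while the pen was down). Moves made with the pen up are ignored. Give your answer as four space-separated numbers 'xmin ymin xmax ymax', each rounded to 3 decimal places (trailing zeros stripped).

Answer: 10 -8 57 -8

Derivation:
Executing turtle program step by step:
Start: pos=(10,-8), heading=180, pen down
RT 180: heading 180 -> 0
FD 9: (10,-8) -> (19,-8) [heading=0, draw]
FD 19: (19,-8) -> (38,-8) [heading=0, draw]
FD 19: (38,-8) -> (57,-8) [heading=0, draw]
BK 1: (57,-8) -> (56,-8) [heading=0, draw]
FD 1: (56,-8) -> (57,-8) [heading=0, draw]
BK 9: (57,-8) -> (48,-8) [heading=0, draw]
Final: pos=(48,-8), heading=0, 6 segment(s) drawn

Segment endpoints: x in {10, 19, 38, 48, 56, 57}, y in {-8}
xmin=10, ymin=-8, xmax=57, ymax=-8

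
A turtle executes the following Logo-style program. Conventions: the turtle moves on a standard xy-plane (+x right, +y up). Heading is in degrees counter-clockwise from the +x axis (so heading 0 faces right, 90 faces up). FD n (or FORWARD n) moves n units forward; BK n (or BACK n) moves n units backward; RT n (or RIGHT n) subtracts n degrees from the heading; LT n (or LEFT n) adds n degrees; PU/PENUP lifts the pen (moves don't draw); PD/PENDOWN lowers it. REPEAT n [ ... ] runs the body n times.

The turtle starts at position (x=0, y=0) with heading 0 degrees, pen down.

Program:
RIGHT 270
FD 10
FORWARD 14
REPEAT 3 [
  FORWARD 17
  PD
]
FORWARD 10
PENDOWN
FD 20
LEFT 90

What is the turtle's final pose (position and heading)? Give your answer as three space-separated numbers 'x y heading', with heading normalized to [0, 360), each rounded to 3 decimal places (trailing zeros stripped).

Answer: 0 105 180

Derivation:
Executing turtle program step by step:
Start: pos=(0,0), heading=0, pen down
RT 270: heading 0 -> 90
FD 10: (0,0) -> (0,10) [heading=90, draw]
FD 14: (0,10) -> (0,24) [heading=90, draw]
REPEAT 3 [
  -- iteration 1/3 --
  FD 17: (0,24) -> (0,41) [heading=90, draw]
  PD: pen down
  -- iteration 2/3 --
  FD 17: (0,41) -> (0,58) [heading=90, draw]
  PD: pen down
  -- iteration 3/3 --
  FD 17: (0,58) -> (0,75) [heading=90, draw]
  PD: pen down
]
FD 10: (0,75) -> (0,85) [heading=90, draw]
PD: pen down
FD 20: (0,85) -> (0,105) [heading=90, draw]
LT 90: heading 90 -> 180
Final: pos=(0,105), heading=180, 7 segment(s) drawn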